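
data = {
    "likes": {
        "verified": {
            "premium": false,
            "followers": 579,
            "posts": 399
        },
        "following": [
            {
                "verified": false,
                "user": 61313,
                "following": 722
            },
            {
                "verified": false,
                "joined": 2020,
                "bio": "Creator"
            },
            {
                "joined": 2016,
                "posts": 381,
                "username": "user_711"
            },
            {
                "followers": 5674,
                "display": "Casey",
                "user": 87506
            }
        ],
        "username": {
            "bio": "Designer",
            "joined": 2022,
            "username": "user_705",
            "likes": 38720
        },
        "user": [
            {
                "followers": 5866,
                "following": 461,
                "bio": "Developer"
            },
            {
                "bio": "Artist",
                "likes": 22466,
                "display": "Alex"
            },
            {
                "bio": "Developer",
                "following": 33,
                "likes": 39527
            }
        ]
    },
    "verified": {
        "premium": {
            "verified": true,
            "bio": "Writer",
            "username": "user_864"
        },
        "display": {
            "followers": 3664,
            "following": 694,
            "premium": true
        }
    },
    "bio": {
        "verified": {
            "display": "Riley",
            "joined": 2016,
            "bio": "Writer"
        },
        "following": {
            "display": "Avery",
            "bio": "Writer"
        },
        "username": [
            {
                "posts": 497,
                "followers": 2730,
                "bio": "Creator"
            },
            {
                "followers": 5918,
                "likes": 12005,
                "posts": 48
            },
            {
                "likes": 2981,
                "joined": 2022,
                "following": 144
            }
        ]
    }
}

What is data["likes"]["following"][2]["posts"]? 381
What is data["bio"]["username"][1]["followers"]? 5918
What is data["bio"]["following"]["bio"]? "Writer"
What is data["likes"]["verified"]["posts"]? 399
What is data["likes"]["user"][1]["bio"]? "Artist"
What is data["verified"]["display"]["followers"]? 3664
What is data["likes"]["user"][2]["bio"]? "Developer"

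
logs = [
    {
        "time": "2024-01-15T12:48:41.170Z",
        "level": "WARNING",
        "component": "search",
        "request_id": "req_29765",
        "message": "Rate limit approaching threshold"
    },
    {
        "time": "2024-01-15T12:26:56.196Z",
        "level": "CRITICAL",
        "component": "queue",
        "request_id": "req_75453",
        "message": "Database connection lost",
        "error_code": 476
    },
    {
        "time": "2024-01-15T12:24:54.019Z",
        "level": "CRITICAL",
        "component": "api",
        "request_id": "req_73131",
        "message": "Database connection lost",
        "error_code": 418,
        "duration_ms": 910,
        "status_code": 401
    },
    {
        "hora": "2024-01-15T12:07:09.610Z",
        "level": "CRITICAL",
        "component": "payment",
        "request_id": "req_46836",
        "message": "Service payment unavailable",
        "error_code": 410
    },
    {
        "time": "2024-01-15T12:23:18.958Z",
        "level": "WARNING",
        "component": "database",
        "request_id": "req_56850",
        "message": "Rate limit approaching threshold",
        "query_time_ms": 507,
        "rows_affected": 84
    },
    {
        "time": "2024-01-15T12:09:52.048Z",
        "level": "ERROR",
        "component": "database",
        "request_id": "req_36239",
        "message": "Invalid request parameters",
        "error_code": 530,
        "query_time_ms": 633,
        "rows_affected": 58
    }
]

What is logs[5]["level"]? "ERROR"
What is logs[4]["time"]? "2024-01-15T12:23:18.958Z"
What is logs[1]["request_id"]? "req_75453"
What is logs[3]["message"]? "Service payment unavailable"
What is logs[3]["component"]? "payment"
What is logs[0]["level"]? "WARNING"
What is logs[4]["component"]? "database"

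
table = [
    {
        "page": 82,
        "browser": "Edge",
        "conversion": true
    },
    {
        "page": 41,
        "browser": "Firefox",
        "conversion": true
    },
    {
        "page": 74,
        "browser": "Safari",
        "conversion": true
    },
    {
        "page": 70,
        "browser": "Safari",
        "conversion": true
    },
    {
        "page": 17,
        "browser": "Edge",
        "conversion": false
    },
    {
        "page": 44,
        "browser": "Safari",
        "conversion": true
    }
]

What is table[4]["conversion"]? False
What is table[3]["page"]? 70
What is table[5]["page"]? 44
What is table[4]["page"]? 17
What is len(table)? 6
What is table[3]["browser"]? "Safari"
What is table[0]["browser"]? "Edge"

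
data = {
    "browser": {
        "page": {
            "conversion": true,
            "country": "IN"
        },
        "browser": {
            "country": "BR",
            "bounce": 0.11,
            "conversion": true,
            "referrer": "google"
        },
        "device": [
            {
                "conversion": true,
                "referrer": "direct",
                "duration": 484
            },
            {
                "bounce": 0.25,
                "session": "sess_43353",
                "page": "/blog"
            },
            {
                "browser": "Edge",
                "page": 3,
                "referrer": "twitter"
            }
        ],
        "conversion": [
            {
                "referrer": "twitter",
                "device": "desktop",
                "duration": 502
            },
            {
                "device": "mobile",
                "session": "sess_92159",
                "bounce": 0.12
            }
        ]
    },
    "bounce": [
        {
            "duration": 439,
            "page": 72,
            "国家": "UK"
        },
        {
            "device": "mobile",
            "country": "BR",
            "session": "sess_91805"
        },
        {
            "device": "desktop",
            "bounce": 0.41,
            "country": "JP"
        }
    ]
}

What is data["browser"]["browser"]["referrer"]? "google"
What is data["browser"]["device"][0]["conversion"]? True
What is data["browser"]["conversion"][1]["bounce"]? 0.12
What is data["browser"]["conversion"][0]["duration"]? 502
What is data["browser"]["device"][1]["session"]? "sess_43353"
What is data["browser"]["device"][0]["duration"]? 484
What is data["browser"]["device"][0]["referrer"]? "direct"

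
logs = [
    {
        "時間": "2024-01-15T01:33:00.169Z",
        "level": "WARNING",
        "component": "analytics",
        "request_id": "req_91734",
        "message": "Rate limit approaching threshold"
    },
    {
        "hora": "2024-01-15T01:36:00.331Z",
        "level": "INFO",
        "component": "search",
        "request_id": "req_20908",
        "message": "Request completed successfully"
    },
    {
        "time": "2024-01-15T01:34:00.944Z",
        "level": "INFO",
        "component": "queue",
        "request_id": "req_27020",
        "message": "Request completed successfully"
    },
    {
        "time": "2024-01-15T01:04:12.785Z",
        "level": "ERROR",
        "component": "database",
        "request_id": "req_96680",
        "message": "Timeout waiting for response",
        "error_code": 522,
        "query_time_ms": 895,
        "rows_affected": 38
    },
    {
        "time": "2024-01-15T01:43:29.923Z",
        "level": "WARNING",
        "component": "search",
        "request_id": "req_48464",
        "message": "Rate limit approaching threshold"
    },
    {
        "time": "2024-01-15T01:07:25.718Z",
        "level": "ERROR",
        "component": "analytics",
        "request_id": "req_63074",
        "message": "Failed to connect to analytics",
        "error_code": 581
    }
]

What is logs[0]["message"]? "Rate limit approaching threshold"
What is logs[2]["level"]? "INFO"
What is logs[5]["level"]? "ERROR"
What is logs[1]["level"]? "INFO"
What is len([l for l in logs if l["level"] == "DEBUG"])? 0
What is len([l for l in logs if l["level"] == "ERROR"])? 2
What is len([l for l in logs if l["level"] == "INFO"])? 2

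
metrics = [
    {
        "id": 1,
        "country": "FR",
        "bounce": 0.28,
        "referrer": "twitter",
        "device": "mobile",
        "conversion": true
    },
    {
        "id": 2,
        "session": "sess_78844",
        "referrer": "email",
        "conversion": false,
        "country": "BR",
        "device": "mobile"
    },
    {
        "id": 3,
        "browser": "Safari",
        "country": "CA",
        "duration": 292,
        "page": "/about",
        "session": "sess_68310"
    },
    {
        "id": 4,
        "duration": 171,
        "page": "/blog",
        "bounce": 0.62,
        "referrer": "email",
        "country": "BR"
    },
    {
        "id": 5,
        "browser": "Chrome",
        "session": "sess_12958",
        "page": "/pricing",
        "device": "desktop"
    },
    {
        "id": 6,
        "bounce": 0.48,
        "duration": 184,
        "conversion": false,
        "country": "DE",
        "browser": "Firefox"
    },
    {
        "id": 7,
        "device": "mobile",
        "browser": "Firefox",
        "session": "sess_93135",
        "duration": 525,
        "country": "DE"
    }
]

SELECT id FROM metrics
[1, 2, 3, 4, 5, 6, 7]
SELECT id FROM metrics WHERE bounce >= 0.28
[1, 4, 6]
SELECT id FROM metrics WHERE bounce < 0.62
[1, 6]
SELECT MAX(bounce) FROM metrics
0.62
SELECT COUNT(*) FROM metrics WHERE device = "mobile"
3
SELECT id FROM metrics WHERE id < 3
[1, 2]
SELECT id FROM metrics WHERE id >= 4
[4, 5, 6, 7]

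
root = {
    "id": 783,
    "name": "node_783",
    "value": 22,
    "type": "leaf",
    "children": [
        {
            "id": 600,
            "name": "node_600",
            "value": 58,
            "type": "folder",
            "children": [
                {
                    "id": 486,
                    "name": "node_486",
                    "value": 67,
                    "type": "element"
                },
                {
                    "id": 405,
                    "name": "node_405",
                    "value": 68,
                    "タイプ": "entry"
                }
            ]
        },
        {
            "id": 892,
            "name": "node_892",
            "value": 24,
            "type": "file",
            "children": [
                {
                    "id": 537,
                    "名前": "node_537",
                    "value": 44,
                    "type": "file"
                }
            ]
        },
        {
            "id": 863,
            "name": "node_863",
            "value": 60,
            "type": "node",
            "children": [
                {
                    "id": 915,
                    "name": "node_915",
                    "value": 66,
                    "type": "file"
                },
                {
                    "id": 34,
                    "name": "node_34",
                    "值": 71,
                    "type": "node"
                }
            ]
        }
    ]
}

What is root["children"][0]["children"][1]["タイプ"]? "entry"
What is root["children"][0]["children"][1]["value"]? 68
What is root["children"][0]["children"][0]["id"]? 486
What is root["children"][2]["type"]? "node"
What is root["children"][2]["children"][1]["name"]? "node_34"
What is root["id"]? 783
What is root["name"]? "node_783"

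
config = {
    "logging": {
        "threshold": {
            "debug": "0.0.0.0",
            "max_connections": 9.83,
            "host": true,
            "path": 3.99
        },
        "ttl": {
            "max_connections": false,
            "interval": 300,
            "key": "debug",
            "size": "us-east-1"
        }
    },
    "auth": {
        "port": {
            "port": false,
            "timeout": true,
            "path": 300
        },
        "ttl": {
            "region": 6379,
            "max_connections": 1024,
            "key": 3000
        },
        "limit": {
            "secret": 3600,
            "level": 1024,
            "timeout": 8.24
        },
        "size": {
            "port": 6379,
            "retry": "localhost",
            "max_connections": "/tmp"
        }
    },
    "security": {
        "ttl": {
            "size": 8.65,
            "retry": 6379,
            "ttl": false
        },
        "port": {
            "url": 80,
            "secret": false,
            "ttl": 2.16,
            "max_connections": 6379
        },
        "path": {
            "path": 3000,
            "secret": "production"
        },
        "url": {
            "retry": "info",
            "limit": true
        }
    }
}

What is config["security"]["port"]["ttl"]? 2.16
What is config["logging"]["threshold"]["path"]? 3.99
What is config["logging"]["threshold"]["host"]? True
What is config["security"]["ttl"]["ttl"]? False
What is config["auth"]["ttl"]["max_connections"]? 1024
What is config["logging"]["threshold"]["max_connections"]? 9.83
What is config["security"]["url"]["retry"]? "info"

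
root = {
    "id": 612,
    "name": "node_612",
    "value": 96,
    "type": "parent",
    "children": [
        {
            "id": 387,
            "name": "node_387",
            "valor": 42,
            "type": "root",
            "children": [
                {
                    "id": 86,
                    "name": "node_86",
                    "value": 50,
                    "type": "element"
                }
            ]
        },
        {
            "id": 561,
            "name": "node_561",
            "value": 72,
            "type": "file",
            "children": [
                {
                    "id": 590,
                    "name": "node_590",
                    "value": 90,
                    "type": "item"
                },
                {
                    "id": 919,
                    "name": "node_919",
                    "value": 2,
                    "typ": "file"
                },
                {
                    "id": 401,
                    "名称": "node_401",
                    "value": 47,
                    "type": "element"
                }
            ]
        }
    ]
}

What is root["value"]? 96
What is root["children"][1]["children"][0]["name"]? "node_590"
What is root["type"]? "parent"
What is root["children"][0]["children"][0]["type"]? "element"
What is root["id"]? 612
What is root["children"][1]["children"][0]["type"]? "item"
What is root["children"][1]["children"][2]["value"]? 47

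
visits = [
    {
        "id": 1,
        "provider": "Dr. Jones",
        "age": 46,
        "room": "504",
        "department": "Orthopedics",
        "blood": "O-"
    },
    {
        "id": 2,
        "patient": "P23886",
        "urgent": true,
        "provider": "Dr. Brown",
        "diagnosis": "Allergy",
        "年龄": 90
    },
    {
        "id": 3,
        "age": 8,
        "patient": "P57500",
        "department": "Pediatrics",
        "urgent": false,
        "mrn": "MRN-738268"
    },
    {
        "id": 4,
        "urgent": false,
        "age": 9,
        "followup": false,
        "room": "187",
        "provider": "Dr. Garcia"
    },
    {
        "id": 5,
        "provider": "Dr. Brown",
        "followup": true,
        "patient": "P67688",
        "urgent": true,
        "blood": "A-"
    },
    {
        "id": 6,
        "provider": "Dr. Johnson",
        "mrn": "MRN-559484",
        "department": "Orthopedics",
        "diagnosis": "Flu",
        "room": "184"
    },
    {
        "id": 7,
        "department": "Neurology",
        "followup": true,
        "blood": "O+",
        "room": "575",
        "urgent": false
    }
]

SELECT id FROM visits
[1, 2, 3, 4, 5, 6, 7]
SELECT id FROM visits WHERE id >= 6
[6, 7]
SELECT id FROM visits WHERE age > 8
[1, 4]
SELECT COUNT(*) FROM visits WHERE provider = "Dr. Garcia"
1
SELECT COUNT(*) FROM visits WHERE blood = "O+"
1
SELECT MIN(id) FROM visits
1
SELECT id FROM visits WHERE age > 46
[]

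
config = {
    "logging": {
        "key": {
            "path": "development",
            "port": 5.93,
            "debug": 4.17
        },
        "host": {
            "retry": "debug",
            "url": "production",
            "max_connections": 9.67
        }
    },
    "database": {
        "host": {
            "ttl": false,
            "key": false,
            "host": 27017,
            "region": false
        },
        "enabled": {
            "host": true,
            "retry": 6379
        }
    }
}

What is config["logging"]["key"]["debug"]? 4.17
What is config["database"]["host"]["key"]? False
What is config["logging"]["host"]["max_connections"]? 9.67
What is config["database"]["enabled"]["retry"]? 6379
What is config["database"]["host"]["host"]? 27017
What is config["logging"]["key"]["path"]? "development"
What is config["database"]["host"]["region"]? False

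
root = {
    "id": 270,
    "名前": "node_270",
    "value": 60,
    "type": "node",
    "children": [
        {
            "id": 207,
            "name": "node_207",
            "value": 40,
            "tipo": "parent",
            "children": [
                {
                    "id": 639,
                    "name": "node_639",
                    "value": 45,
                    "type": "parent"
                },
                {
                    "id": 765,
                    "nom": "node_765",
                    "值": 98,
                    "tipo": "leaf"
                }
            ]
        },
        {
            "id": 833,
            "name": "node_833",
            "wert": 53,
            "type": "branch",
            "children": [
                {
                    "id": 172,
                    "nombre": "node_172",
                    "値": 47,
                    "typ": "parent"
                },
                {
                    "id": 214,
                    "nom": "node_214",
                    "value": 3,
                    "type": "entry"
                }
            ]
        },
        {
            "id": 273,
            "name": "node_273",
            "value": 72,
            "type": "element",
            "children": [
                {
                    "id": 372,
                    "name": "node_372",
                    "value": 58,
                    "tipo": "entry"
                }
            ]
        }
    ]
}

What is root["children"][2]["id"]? 273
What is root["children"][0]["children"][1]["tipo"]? "leaf"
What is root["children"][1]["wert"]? 53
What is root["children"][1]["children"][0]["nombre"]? "node_172"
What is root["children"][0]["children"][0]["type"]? "parent"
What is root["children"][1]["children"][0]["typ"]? "parent"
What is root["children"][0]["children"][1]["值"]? 98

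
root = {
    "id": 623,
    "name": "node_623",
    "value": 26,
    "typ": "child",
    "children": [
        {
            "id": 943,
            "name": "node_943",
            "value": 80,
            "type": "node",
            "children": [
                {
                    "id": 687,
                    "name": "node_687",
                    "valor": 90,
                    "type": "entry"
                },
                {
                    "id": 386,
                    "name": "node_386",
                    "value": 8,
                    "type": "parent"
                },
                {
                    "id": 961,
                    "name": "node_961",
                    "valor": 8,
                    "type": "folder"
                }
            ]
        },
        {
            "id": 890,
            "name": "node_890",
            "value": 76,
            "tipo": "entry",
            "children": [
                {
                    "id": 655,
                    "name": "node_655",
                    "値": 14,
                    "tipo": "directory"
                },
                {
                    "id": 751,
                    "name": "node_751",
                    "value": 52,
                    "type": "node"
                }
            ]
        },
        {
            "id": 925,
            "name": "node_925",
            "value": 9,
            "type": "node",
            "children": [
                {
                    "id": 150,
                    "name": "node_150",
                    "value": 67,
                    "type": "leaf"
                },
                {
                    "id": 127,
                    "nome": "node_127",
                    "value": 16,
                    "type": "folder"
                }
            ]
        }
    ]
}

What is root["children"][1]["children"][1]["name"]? "node_751"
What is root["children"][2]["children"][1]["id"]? 127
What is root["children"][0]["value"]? 80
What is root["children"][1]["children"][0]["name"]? "node_655"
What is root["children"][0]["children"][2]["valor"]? 8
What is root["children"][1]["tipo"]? "entry"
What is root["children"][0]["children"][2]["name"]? "node_961"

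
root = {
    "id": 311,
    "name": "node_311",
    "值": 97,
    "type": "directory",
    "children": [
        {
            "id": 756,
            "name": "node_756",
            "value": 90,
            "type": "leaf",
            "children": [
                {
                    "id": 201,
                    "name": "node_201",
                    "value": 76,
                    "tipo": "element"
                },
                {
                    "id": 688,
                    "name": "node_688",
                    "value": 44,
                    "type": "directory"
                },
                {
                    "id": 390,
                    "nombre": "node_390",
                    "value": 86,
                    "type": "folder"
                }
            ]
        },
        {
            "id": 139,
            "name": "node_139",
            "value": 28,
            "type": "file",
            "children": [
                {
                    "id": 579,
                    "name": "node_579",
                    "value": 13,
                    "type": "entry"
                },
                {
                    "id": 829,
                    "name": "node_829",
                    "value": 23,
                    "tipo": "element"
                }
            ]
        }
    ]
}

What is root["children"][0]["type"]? "leaf"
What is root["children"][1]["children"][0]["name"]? "node_579"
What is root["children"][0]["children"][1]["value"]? 44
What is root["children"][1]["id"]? 139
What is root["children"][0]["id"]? 756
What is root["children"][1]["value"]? 28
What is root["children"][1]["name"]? "node_139"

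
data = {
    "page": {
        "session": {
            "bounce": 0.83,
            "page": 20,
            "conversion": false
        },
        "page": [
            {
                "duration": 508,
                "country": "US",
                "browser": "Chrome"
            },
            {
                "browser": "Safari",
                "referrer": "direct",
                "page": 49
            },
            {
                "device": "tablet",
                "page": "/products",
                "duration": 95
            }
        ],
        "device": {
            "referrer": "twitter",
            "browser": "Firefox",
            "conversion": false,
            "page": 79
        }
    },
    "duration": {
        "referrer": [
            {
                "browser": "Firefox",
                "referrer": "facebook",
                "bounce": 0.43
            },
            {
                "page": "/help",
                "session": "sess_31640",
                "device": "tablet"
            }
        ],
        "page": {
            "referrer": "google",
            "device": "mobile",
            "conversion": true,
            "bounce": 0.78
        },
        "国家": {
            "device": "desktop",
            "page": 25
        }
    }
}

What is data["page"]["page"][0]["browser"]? "Chrome"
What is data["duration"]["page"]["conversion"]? True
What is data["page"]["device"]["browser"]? "Firefox"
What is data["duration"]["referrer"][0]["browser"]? "Firefox"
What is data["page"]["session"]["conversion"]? False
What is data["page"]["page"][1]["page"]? 49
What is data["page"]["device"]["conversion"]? False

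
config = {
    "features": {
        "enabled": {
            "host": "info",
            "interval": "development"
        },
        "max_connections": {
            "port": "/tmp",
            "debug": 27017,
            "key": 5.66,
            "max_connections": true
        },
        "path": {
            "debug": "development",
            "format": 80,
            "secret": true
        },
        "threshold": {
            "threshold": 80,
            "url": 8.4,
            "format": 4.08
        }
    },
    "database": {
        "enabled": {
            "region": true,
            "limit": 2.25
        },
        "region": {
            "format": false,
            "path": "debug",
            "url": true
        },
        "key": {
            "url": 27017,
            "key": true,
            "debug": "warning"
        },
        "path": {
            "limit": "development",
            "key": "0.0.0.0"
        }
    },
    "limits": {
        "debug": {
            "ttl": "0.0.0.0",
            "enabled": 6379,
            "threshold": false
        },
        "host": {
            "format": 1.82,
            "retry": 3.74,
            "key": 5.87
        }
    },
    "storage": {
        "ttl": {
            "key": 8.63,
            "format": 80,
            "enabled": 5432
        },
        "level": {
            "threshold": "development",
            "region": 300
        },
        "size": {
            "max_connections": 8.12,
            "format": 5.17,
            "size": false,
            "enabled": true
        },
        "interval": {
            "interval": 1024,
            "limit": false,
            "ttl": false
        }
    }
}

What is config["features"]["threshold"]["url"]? 8.4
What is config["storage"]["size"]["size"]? False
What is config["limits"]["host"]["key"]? 5.87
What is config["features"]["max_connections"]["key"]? 5.66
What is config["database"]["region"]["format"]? False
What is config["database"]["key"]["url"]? 27017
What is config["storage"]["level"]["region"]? 300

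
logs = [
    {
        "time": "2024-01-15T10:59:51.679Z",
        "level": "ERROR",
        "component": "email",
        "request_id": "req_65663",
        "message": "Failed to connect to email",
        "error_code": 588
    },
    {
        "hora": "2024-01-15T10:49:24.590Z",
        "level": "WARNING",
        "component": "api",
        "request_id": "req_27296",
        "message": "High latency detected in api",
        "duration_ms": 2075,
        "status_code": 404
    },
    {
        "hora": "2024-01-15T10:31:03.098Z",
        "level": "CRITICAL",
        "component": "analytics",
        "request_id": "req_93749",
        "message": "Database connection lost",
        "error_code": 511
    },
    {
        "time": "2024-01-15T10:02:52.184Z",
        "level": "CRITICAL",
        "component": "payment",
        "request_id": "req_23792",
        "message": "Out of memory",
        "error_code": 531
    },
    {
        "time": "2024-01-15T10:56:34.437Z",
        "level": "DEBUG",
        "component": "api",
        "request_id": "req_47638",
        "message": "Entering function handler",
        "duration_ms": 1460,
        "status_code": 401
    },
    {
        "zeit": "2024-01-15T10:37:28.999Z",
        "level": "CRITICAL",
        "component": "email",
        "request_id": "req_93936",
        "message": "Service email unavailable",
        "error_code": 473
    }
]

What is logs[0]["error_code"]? 588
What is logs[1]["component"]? "api"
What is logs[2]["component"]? "analytics"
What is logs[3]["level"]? "CRITICAL"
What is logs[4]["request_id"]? "req_47638"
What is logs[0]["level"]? "ERROR"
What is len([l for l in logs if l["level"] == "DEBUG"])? 1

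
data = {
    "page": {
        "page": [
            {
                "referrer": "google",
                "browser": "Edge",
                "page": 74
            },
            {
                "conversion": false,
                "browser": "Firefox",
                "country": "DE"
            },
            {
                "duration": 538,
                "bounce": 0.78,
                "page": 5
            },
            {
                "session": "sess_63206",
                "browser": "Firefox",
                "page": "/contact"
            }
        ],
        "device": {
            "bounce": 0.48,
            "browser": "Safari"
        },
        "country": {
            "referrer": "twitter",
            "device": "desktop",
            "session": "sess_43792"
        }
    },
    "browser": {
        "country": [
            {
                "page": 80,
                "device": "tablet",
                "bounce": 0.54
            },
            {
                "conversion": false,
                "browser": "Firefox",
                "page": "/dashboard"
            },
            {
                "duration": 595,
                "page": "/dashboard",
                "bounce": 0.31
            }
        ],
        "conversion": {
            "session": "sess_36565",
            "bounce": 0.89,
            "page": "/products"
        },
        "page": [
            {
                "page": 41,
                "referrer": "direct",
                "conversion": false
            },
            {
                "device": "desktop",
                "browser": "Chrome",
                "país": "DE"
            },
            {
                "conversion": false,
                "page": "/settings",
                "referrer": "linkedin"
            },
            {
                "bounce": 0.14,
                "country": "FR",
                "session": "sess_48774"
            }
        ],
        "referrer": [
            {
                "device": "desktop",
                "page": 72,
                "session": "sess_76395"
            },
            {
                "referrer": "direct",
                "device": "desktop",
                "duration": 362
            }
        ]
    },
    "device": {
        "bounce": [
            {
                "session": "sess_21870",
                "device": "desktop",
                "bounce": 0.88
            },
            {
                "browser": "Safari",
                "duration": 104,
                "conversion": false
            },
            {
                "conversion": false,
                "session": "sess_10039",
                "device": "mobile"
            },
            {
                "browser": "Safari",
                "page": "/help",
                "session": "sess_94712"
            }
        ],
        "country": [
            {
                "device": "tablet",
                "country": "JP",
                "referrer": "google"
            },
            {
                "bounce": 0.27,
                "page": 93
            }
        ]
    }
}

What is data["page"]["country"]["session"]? "sess_43792"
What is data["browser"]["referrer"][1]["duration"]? 362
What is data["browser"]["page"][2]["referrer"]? "linkedin"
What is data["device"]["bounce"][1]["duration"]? 104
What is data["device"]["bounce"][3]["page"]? "/help"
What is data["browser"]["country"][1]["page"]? "/dashboard"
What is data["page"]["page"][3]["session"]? "sess_63206"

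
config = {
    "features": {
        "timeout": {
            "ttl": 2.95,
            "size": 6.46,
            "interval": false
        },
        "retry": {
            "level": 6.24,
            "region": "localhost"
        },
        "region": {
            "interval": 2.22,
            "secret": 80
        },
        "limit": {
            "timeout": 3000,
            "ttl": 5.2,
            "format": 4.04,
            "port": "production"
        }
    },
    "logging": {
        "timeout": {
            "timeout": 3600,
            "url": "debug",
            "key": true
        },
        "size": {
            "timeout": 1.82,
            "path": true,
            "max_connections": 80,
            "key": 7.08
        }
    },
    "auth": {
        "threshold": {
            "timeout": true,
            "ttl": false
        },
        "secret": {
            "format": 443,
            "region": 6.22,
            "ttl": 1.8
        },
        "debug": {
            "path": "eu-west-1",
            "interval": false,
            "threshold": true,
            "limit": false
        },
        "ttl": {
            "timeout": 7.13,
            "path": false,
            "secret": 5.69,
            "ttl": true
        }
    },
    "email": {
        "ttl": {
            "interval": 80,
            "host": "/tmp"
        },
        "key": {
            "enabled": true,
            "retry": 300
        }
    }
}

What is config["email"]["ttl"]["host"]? "/tmp"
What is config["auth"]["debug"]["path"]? "eu-west-1"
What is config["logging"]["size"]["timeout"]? 1.82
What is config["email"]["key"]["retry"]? 300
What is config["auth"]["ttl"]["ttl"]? True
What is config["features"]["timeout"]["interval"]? False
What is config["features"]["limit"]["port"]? "production"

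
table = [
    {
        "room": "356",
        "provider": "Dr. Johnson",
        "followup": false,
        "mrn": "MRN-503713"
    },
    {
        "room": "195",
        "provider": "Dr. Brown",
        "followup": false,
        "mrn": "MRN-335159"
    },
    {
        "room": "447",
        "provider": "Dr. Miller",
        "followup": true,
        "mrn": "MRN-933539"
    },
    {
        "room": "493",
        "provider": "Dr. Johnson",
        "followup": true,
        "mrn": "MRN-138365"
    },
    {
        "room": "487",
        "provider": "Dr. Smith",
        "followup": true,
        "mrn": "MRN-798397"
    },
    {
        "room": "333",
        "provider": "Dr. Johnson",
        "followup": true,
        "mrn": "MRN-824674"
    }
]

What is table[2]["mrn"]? "MRN-933539"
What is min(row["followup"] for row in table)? False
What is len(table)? 6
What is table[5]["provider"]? "Dr. Johnson"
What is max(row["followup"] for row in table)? True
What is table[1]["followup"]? False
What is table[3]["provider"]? "Dr. Johnson"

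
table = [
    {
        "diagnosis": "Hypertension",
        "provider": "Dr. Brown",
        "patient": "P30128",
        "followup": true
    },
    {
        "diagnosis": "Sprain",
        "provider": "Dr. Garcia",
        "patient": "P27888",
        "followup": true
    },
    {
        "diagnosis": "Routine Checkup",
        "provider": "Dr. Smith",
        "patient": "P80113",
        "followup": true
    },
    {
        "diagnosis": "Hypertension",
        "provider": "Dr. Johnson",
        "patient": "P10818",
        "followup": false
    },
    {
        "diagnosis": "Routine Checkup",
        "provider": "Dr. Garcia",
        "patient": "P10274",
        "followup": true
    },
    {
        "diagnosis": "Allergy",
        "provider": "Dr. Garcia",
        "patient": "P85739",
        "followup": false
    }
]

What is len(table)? 6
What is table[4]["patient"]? "P10274"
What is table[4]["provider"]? "Dr. Garcia"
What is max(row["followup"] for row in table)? True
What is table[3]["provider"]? "Dr. Johnson"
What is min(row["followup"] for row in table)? False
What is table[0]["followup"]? True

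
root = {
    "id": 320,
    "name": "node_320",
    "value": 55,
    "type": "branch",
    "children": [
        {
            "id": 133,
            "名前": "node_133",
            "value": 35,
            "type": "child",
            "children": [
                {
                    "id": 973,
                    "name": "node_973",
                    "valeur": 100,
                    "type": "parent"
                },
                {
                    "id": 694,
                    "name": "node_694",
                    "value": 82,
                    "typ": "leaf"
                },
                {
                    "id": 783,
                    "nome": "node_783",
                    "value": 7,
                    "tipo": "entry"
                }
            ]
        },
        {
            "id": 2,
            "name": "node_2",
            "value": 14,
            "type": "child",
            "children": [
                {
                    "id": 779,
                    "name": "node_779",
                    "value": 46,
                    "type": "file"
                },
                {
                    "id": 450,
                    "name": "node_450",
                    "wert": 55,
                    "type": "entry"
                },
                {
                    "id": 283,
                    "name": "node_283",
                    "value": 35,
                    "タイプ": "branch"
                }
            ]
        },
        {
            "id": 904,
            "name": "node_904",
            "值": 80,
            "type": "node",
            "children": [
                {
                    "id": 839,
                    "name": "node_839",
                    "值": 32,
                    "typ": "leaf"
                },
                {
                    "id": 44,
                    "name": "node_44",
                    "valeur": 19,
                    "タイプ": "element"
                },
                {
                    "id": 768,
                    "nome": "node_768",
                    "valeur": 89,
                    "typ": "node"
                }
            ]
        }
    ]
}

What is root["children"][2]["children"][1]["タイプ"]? "element"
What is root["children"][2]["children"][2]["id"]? 768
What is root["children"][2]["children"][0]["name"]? "node_839"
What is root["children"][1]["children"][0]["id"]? 779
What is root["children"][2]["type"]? "node"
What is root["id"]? 320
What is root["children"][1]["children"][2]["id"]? 283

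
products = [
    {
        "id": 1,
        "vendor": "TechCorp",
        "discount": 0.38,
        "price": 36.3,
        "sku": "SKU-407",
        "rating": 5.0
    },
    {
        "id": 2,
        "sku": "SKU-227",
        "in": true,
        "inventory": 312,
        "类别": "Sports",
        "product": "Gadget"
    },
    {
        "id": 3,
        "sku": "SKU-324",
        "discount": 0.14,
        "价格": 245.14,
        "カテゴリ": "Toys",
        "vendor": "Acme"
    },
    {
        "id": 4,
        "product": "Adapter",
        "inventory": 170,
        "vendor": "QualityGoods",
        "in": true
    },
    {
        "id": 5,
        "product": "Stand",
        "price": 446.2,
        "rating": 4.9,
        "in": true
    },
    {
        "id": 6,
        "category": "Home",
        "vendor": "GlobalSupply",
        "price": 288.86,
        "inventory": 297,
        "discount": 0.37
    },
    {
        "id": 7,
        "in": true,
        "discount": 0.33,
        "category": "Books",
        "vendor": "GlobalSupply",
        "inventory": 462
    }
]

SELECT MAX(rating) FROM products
5.0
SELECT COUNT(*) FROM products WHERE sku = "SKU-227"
1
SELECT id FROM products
[1, 2, 3, 4, 5, 6, 7]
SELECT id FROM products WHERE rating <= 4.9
[5]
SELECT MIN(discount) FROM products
0.14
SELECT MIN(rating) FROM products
4.9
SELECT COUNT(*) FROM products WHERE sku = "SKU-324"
1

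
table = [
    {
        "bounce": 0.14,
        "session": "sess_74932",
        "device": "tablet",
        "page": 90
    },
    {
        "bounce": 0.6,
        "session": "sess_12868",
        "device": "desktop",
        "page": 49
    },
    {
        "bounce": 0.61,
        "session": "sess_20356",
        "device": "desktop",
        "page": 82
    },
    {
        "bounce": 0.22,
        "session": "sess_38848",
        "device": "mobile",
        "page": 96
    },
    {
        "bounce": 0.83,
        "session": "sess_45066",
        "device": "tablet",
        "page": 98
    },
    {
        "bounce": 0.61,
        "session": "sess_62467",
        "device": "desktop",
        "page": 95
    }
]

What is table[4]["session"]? "sess_45066"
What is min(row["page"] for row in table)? 49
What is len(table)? 6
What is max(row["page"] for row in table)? 98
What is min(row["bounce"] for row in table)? 0.14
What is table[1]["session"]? "sess_12868"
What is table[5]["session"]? "sess_62467"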